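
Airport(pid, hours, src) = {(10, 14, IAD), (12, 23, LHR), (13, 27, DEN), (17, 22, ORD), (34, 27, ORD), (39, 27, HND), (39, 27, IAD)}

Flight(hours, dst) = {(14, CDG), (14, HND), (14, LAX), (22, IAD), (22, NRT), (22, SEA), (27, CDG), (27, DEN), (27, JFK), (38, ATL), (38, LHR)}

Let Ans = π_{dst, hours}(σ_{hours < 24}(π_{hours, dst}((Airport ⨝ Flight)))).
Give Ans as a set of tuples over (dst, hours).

{(CDG, 14), (HND, 14), (IAD, 22), (LAX, 14), (NRT, 22), (SEA, 22)}

Joining Airport and Flight on hours yields {(10, 14, IAD, CDG), (10, 14, IAD, HND), (10, 14, IAD, LAX), (13, 27, DEN, CDG), (13, 27, DEN, DEN), (13, 27, DEN, JFK), (17, 22, ORD, IAD), (17, 22, ORD, NRT), (17, 22, ORD, SEA), (34, 27, ORD, CDG), (34, 27, ORD, DEN), (34, 27, ORD, JFK), (39, 27, HND, CDG), (39, 27, HND, DEN), (39, 27, HND, JFK), (39, 27, IAD, CDG), (39, 27, IAD, DEN), (39, 27, IAD, JFK)}.
Keep only column(s) hours, dst (9 duplicate(s) eliminated): {(14, CDG), (14, HND), (14, LAX), (22, IAD), (22, NRT), (22, SEA), (27, CDG), (27, DEN), (27, JFK)}
Filtering on hours < 24 leaves {(14, CDG), (14, HND), (14, LAX), (22, IAD), (22, NRT), (22, SEA)}.
Keep only column(s) dst, hours: {(CDG, 14), (HND, 14), (IAD, 22), (LAX, 14), (NRT, 22), (SEA, 22)}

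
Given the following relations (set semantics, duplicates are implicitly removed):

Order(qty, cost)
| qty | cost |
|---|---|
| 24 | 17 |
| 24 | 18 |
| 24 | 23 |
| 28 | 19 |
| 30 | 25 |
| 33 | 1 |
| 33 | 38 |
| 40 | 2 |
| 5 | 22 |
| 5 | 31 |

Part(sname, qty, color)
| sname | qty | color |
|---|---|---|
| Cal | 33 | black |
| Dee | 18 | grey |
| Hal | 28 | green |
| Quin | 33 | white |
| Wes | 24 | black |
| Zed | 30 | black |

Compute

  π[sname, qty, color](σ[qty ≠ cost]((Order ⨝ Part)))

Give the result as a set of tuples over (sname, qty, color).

{(Cal, 33, black), (Hal, 28, green), (Quin, 33, white), (Wes, 24, black), (Zed, 30, black)}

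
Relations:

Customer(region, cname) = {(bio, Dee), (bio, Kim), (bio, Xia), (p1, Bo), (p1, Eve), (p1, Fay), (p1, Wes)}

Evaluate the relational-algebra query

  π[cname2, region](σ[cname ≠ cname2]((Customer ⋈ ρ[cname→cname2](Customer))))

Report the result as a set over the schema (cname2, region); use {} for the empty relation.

{(Bo, p1), (Dee, bio), (Eve, p1), (Fay, p1), (Kim, bio), (Wes, p1), (Xia, bio)}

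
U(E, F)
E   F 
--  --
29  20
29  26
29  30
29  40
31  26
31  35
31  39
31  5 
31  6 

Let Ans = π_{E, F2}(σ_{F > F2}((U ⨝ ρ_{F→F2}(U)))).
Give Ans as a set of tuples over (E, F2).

ρ[F→F2]: schema becomes (E, F2); tuples unchanged.
Natural join on E: {(29, 20, 20), (29, 20, 26), (29, 20, 30), (29, 20, 40), (29, 26, 20), (29, 26, 26), (29, 26, 30), (29, 26, 40), (29, 30, 20), (29, 30, 26), (29, 30, 30), (29, 30, 40), (29, 40, 20), (29, 40, 26), (29, 40, 30), (29, 40, 40), (31, 26, 26), (31, 26, 35), (31, 26, 39), (31, 26, 5), (31, 26, 6), (31, 35, 26), (31, 35, 35), (31, 35, 39), (31, 35, 5), (31, 35, 6), (31, 39, 26), (31, 39, 35), (31, 39, 39), (31, 39, 5), (31, 39, 6), (31, 5, 26), (31, 5, 35), (31, 5, 39), (31, 5, 5), (31, 5, 6), (31, 6, 26), (31, 6, 35), (31, 6, 39), (31, 6, 5), (31, 6, 6)}
Apply σ_{F > F2}; surviving tuples: {(29, 26, 20), (29, 30, 20), (29, 30, 26), (29, 40, 20), (29, 40, 26), (29, 40, 30), (31, 26, 5), (31, 26, 6), (31, 35, 26), (31, 35, 5), (31, 35, 6), (31, 39, 26), (31, 39, 35), (31, 39, 5), (31, 39, 6), (31, 6, 5)}
π_{E, F2} gives {(29, 20), (29, 26), (29, 30), (31, 26), (31, 35), (31, 5), (31, 6)} (9 duplicate(s) eliminated).

{(29, 20), (29, 26), (29, 30), (31, 26), (31, 35), (31, 5), (31, 6)}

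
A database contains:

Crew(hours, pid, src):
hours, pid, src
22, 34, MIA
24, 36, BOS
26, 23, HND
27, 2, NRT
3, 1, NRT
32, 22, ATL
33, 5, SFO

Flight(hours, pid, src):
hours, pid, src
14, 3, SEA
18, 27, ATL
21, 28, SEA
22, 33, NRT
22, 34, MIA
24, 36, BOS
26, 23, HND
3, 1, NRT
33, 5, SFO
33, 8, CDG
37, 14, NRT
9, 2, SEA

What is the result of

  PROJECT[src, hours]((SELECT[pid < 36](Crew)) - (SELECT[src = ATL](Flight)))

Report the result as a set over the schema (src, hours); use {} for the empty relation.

Filtering on pid < 36 leaves {(22, 34, MIA), (26, 23, HND), (27, 2, NRT), (3, 1, NRT), (32, 22, ATL), (33, 5, SFO)}.
Filtering on src = ATL leaves {(18, 27, ATL)}.
Set difference of the two operands is {(22, 34, MIA), (26, 23, HND), (27, 2, NRT), (3, 1, NRT), (32, 22, ATL), (33, 5, SFO)}.
π_{src, hours} gives {(ATL, 32), (HND, 26), (MIA, 22), (NRT, 27), (NRT, 3), (SFO, 33)}.

{(ATL, 32), (HND, 26), (MIA, 22), (NRT, 27), (NRT, 3), (SFO, 33)}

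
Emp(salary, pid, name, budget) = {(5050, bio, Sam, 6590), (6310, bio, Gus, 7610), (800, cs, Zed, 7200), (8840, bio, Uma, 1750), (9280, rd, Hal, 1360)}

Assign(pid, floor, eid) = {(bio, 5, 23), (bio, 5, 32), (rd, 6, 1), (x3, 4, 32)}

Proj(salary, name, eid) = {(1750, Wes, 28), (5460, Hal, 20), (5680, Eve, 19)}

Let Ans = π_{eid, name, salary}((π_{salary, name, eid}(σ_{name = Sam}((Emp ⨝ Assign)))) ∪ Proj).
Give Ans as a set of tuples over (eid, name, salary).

{(19, Eve, 5680), (20, Hal, 5460), (23, Sam, 5050), (28, Wes, 1750), (32, Sam, 5050)}

Emp ⋈ Assign (natural join on pid): {(5050, bio, Sam, 6590, 5, 23), (5050, bio, Sam, 6590, 5, 32), (6310, bio, Gus, 7610, 5, 23), (6310, bio, Gus, 7610, 5, 32), (8840, bio, Uma, 1750, 5, 23), (8840, bio, Uma, 1750, 5, 32), (9280, rd, Hal, 1360, 6, 1)}
σ[name = Sam]: keep tuples satisfying name = Sam → {(5050, bio, Sam, 6590, 5, 23), (5050, bio, Sam, 6590, 5, 32)}
π[salary, name, eid]: project onto (salary, name, eid) → {(5050, Sam, 23), (5050, Sam, 32)}
Union: {(5050, Sam, 23), (5050, Sam, 32)} with {(1750, Wes, 28), (5460, Hal, 20), (5680, Eve, 19)} → {(1750, Wes, 28), (5050, Sam, 23), (5050, Sam, 32), (5460, Hal, 20), (5680, Eve, 19)}
π[eid, name, salary]: project onto (eid, name, salary) → {(19, Eve, 5680), (20, Hal, 5460), (23, Sam, 5050), (28, Wes, 1750), (32, Sam, 5050)}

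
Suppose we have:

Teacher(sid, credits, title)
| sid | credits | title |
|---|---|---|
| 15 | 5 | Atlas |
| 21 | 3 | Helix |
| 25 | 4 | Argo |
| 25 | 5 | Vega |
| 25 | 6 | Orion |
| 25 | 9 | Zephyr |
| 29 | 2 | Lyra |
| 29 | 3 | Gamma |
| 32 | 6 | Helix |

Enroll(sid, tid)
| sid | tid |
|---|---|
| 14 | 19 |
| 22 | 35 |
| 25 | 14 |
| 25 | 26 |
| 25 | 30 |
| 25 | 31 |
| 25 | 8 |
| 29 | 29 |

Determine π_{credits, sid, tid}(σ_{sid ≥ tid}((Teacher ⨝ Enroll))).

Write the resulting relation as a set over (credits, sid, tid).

Natural join on sid: {(25, 4, Argo, 14), (25, 4, Argo, 26), (25, 4, Argo, 30), (25, 4, Argo, 31), (25, 4, Argo, 8), (25, 5, Vega, 14), (25, 5, Vega, 26), (25, 5, Vega, 30), (25, 5, Vega, 31), (25, 5, Vega, 8), (25, 6, Orion, 14), (25, 6, Orion, 26), (25, 6, Orion, 30), (25, 6, Orion, 31), (25, 6, Orion, 8), (25, 9, Zephyr, 14), (25, 9, Zephyr, 26), (25, 9, Zephyr, 30), (25, 9, Zephyr, 31), (25, 9, Zephyr, 8), (29, 2, Lyra, 29), (29, 3, Gamma, 29)}
Filtering on sid ≥ tid leaves {(25, 4, Argo, 14), (25, 4, Argo, 8), (25, 5, Vega, 14), (25, 5, Vega, 8), (25, 6, Orion, 14), (25, 6, Orion, 8), (25, 9, Zephyr, 14), (25, 9, Zephyr, 8), (29, 2, Lyra, 29), (29, 3, Gamma, 29)}.
Keep only column(s) credits, sid, tid: {(2, 29, 29), (3, 29, 29), (4, 25, 14), (4, 25, 8), (5, 25, 14), (5, 25, 8), (6, 25, 14), (6, 25, 8), (9, 25, 14), (9, 25, 8)}

{(2, 29, 29), (3, 29, 29), (4, 25, 14), (4, 25, 8), (5, 25, 14), (5, 25, 8), (6, 25, 14), (6, 25, 8), (9, 25, 14), (9, 25, 8)}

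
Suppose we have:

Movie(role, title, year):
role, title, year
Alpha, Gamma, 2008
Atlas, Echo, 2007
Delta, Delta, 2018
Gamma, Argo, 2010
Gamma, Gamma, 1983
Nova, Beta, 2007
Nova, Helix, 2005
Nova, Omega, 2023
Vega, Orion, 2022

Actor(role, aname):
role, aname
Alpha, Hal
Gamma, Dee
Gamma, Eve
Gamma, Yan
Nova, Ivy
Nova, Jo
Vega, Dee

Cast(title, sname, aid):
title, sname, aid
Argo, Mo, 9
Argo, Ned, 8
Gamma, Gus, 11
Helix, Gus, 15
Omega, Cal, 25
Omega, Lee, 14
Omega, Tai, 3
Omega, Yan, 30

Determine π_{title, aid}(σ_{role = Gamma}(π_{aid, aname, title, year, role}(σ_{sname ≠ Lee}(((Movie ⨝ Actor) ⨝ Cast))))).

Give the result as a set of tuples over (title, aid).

Movie ⋈ Actor (natural join on role): {(Alpha, Gamma, 2008, Hal), (Gamma, Argo, 2010, Dee), (Gamma, Argo, 2010, Eve), (Gamma, Argo, 2010, Yan), (Gamma, Gamma, 1983, Dee), (Gamma, Gamma, 1983, Eve), (Gamma, Gamma, 1983, Yan), (Nova, Beta, 2007, Ivy), (Nova, Beta, 2007, Jo), (Nova, Helix, 2005, Ivy), (Nova, Helix, 2005, Jo), (Nova, Omega, 2023, Ivy), (Nova, Omega, 2023, Jo), (Vega, Orion, 2022, Dee)}
(Movie ⨝ Actor) ⋈ Cast (natural join on title): {(Alpha, Gamma, 2008, Hal, Gus, 11), (Gamma, Argo, 2010, Dee, Mo, 9), (Gamma, Argo, 2010, Dee, Ned, 8), (Gamma, Argo, 2010, Eve, Mo, 9), (Gamma, Argo, 2010, Eve, Ned, 8), (Gamma, Argo, 2010, Yan, Mo, 9), (Gamma, Argo, 2010, Yan, Ned, 8), (Gamma, Gamma, 1983, Dee, Gus, 11), (Gamma, Gamma, 1983, Eve, Gus, 11), (Gamma, Gamma, 1983, Yan, Gus, 11), (Nova, Helix, 2005, Ivy, Gus, 15), (Nova, Helix, 2005, Jo, Gus, 15), (Nova, Omega, 2023, Ivy, Cal, 25), (Nova, Omega, 2023, Ivy, Lee, 14), (Nova, Omega, 2023, Ivy, Tai, 3), (Nova, Omega, 2023, Ivy, Yan, 30), (Nova, Omega, 2023, Jo, Cal, 25), (Nova, Omega, 2023, Jo, Lee, 14), (Nova, Omega, 2023, Jo, Tai, 3), (Nova, Omega, 2023, Jo, Yan, 30)}
Apply σ_{sname ≠ Lee}; surviving tuples: {(Alpha, Gamma, 2008, Hal, Gus, 11), (Gamma, Argo, 2010, Dee, Mo, 9), (Gamma, Argo, 2010, Dee, Ned, 8), (Gamma, Argo, 2010, Eve, Mo, 9), (Gamma, Argo, 2010, Eve, Ned, 8), (Gamma, Argo, 2010, Yan, Mo, 9), (Gamma, Argo, 2010, Yan, Ned, 8), (Gamma, Gamma, 1983, Dee, Gus, 11), (Gamma, Gamma, 1983, Eve, Gus, 11), (Gamma, Gamma, 1983, Yan, Gus, 11), (Nova, Helix, 2005, Ivy, Gus, 15), (Nova, Helix, 2005, Jo, Gus, 15), (Nova, Omega, 2023, Ivy, Cal, 25), (Nova, Omega, 2023, Ivy, Tai, 3), (Nova, Omega, 2023, Ivy, Yan, 30), (Nova, Omega, 2023, Jo, Cal, 25), (Nova, Omega, 2023, Jo, Tai, 3), (Nova, Omega, 2023, Jo, Yan, 30)}
π[aid, aname, title, year, role]: project onto (aid, aname, title, year, role) → {(11, Dee, Gamma, 1983, Gamma), (11, Eve, Gamma, 1983, Gamma), (11, Hal, Gamma, 2008, Alpha), (11, Yan, Gamma, 1983, Gamma), (15, Ivy, Helix, 2005, Nova), (15, Jo, Helix, 2005, Nova), (25, Ivy, Omega, 2023, Nova), (25, Jo, Omega, 2023, Nova), (3, Ivy, Omega, 2023, Nova), (3, Jo, Omega, 2023, Nova), (30, Ivy, Omega, 2023, Nova), (30, Jo, Omega, 2023, Nova), (8, Dee, Argo, 2010, Gamma), (8, Eve, Argo, 2010, Gamma), (8, Yan, Argo, 2010, Gamma), (9, Dee, Argo, 2010, Gamma), (9, Eve, Argo, 2010, Gamma), (9, Yan, Argo, 2010, Gamma)}
Apply σ_{role = Gamma}; surviving tuples: {(11, Dee, Gamma, 1983, Gamma), (11, Eve, Gamma, 1983, Gamma), (11, Yan, Gamma, 1983, Gamma), (8, Dee, Argo, 2010, Gamma), (8, Eve, Argo, 2010, Gamma), (8, Yan, Argo, 2010, Gamma), (9, Dee, Argo, 2010, Gamma), (9, Eve, Argo, 2010, Gamma), (9, Yan, Argo, 2010, Gamma)}
π[title, aid]: project onto (title, aid) (6 duplicate(s) eliminated) → {(Argo, 8), (Argo, 9), (Gamma, 11)}

{(Argo, 8), (Argo, 9), (Gamma, 11)}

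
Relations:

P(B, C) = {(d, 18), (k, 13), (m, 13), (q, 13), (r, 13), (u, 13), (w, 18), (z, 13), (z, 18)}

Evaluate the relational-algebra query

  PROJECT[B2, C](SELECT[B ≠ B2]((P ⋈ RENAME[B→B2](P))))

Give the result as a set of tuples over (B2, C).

{(d, 18), (k, 13), (m, 13), (q, 13), (r, 13), (u, 13), (w, 18), (z, 13), (z, 18)}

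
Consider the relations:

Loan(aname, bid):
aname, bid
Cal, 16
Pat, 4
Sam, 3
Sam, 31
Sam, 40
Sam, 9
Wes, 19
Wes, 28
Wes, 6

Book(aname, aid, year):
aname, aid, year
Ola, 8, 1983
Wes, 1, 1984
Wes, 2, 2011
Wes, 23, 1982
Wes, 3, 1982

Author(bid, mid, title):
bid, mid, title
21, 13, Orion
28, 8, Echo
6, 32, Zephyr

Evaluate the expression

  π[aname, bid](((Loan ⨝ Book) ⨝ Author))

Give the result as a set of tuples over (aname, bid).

Loan ⋈ Book (natural join on aname): {(Wes, 19, 1, 1984), (Wes, 19, 2, 2011), (Wes, 19, 23, 1982), (Wes, 19, 3, 1982), (Wes, 28, 1, 1984), (Wes, 28, 2, 2011), (Wes, 28, 23, 1982), (Wes, 28, 3, 1982), (Wes, 6, 1, 1984), (Wes, 6, 2, 2011), (Wes, 6, 23, 1982), (Wes, 6, 3, 1982)}
(Loan ⨝ Book) ⋈ Author (natural join on bid): {(Wes, 28, 1, 1984, 8, Echo), (Wes, 28, 2, 2011, 8, Echo), (Wes, 28, 23, 1982, 8, Echo), (Wes, 28, 3, 1982, 8, Echo), (Wes, 6, 1, 1984, 32, Zephyr), (Wes, 6, 2, 2011, 32, Zephyr), (Wes, 6, 23, 1982, 32, Zephyr), (Wes, 6, 3, 1982, 32, Zephyr)}
π[aname, bid]: project onto (aname, bid) (6 duplicate(s) eliminated) → {(Wes, 28), (Wes, 6)}

{(Wes, 28), (Wes, 6)}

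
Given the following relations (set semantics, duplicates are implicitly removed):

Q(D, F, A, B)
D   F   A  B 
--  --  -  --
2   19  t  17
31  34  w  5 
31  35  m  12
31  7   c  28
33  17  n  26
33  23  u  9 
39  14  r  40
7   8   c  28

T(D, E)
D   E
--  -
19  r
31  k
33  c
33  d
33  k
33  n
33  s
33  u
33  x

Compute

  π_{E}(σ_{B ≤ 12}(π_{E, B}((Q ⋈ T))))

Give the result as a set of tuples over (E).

{c, d, k, n, s, u, x}

Q ⋈ T (natural join on D): {(31, 34, w, 5, k), (31, 35, m, 12, k), (31, 7, c, 28, k), (33, 17, n, 26, c), (33, 17, n, 26, d), (33, 17, n, 26, k), (33, 17, n, 26, n), (33, 17, n, 26, s), (33, 17, n, 26, u), (33, 17, n, 26, x), (33, 23, u, 9, c), (33, 23, u, 9, d), (33, 23, u, 9, k), (33, 23, u, 9, n), (33, 23, u, 9, s), (33, 23, u, 9, u), (33, 23, u, 9, x)}
π[E, B]: project onto (E, B) → {(c, 26), (c, 9), (d, 26), (d, 9), (k, 12), (k, 26), (k, 28), (k, 5), (k, 9), (n, 26), (n, 9), (s, 26), (s, 9), (u, 26), (u, 9), (x, 26), (x, 9)}
Apply σ_{B ≤ 12}; surviving tuples: {(c, 9), (d, 9), (k, 12), (k, 5), (k, 9), (n, 9), (s, 9), (u, 9), (x, 9)}
π[E]: project onto (E) (2 duplicate(s) eliminated) → {c, d, k, n, s, u, x}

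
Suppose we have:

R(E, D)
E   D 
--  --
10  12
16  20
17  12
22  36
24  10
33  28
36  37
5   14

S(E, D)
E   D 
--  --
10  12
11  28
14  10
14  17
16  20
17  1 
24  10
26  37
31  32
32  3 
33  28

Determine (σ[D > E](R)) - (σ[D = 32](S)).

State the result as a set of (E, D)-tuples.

Apply σ_{D > E}; surviving tuples: {(10, 12), (16, 20), (22, 36), (36, 37), (5, 14)}
Apply σ_{D = 32}; surviving tuples: {(31, 32)}
Taking the difference: {(10, 12), (16, 20), (22, 36), (36, 37), (5, 14)}

{(10, 12), (16, 20), (22, 36), (36, 37), (5, 14)}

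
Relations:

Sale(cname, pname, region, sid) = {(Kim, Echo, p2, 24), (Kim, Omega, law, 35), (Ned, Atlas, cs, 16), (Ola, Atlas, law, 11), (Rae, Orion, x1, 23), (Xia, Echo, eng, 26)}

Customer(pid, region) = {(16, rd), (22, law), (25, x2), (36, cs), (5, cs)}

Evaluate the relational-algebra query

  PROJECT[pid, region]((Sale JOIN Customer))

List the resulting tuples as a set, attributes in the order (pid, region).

{(22, law), (36, cs), (5, cs)}

Joining Sale and Customer on region yields {(Kim, Omega, law, 35, 22), (Ned, Atlas, cs, 16, 36), (Ned, Atlas, cs, 16, 5), (Ola, Atlas, law, 11, 22)}.
π_{pid, region} gives {(22, law), (36, cs), (5, cs)} (1 duplicate(s) eliminated).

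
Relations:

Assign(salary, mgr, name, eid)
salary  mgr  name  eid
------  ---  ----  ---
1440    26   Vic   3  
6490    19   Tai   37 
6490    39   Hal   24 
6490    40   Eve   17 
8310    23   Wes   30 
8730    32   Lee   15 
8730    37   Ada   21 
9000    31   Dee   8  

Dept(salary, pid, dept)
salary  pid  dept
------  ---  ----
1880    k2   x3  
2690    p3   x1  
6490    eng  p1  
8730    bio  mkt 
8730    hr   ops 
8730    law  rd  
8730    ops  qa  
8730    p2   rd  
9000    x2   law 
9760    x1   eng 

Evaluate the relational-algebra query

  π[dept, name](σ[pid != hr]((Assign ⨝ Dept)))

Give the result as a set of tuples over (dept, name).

Assign ⋈ Dept (natural join on salary): {(6490, 19, Tai, 37, eng, p1), (6490, 39, Hal, 24, eng, p1), (6490, 40, Eve, 17, eng, p1), (8730, 32, Lee, 15, bio, mkt), (8730, 32, Lee, 15, hr, ops), (8730, 32, Lee, 15, law, rd), (8730, 32, Lee, 15, ops, qa), (8730, 32, Lee, 15, p2, rd), (8730, 37, Ada, 21, bio, mkt), (8730, 37, Ada, 21, hr, ops), (8730, 37, Ada, 21, law, rd), (8730, 37, Ada, 21, ops, qa), (8730, 37, Ada, 21, p2, rd), (9000, 31, Dee, 8, x2, law)}
Filtering on pid != hr leaves {(6490, 19, Tai, 37, eng, p1), (6490, 39, Hal, 24, eng, p1), (6490, 40, Eve, 17, eng, p1), (8730, 32, Lee, 15, bio, mkt), (8730, 32, Lee, 15, law, rd), (8730, 32, Lee, 15, ops, qa), (8730, 32, Lee, 15, p2, rd), (8730, 37, Ada, 21, bio, mkt), (8730, 37, Ada, 21, law, rd), (8730, 37, Ada, 21, ops, qa), (8730, 37, Ada, 21, p2, rd), (9000, 31, Dee, 8, x2, law)}.
π_{dept, name} gives {(law, Dee), (mkt, Ada), (mkt, Lee), (p1, Eve), (p1, Hal), (p1, Tai), (qa, Ada), (qa, Lee), (rd, Ada), (rd, Lee)} (2 duplicate(s) eliminated).

{(law, Dee), (mkt, Ada), (mkt, Lee), (p1, Eve), (p1, Hal), (p1, Tai), (qa, Ada), (qa, Lee), (rd, Ada), (rd, Lee)}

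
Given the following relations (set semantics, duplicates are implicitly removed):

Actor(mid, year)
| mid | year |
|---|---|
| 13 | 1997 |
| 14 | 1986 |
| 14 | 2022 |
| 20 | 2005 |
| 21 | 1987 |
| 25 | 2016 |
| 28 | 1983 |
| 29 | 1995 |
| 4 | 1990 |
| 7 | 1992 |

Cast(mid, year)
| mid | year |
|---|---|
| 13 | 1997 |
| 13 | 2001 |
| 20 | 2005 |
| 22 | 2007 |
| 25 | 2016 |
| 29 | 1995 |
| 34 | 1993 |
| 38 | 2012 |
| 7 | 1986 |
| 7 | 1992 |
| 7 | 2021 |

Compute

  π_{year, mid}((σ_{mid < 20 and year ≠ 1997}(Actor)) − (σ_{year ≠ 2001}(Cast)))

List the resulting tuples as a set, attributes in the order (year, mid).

{(1986, 14), (1990, 4), (2022, 14)}

Selection mid < 20 and year ≠ 1997: {(14, 1986), (14, 2022), (4, 1990), (7, 1992)}
Selection year ≠ 2001: {(13, 1997), (20, 2005), (22, 2007), (25, 2016), (29, 1995), (34, 1993), (38, 2012), (7, 1986), (7, 1992), (7, 2021)}
Difference: {(14, 1986), (14, 2022), (4, 1990), (7, 1992)} with {(13, 1997), (20, 2005), (22, 2007), (25, 2016), (29, 1995), (34, 1993), (38, 2012), (7, 1986), (7, 1992), (7, 2021)} → {(14, 1986), (14, 2022), (4, 1990)}
π_{year, mid} gives {(1986, 14), (1990, 4), (2022, 14)}.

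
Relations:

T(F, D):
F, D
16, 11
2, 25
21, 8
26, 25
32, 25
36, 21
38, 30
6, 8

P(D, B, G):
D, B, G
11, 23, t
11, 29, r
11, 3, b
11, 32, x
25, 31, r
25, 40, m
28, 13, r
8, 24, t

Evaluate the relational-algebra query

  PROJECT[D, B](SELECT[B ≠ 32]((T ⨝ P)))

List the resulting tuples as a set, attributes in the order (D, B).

Joining T and P on D yields {(16, 11, 23, t), (16, 11, 29, r), (16, 11, 3, b), (16, 11, 32, x), (2, 25, 31, r), (2, 25, 40, m), (21, 8, 24, t), (26, 25, 31, r), (26, 25, 40, m), (32, 25, 31, r), (32, 25, 40, m), (6, 8, 24, t)}.
Apply σ_{B ≠ 32}; surviving tuples: {(16, 11, 23, t), (16, 11, 29, r), (16, 11, 3, b), (2, 25, 31, r), (2, 25, 40, m), (21, 8, 24, t), (26, 25, 31, r), (26, 25, 40, m), (32, 25, 31, r), (32, 25, 40, m), (6, 8, 24, t)}
Keep only column(s) D, B (5 duplicate(s) eliminated): {(11, 23), (11, 29), (11, 3), (25, 31), (25, 40), (8, 24)}

{(11, 23), (11, 29), (11, 3), (25, 31), (25, 40), (8, 24)}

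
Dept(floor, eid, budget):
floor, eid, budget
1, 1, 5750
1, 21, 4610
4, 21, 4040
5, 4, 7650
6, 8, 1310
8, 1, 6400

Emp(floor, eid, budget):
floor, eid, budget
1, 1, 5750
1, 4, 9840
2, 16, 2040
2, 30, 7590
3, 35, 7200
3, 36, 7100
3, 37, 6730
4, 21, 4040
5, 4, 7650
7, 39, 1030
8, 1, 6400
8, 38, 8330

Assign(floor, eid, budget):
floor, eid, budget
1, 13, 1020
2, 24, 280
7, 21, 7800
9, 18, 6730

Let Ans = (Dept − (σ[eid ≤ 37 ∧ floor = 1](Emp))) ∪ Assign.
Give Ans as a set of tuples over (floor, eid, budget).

Apply σ_{eid ≤ 37 ∧ floor = 1}; surviving tuples: {(1, 1, 5750), (1, 4, 9840)}
Taking the difference: {(1, 21, 4610), (4, 21, 4040), (5, 4, 7650), (6, 8, 1310), (8, 1, 6400)}
Taking the union: {(1, 13, 1020), (1, 21, 4610), (2, 24, 280), (4, 21, 4040), (5, 4, 7650), (6, 8, 1310), (7, 21, 7800), (8, 1, 6400), (9, 18, 6730)}

{(1, 13, 1020), (1, 21, 4610), (2, 24, 280), (4, 21, 4040), (5, 4, 7650), (6, 8, 1310), (7, 21, 7800), (8, 1, 6400), (9, 18, 6730)}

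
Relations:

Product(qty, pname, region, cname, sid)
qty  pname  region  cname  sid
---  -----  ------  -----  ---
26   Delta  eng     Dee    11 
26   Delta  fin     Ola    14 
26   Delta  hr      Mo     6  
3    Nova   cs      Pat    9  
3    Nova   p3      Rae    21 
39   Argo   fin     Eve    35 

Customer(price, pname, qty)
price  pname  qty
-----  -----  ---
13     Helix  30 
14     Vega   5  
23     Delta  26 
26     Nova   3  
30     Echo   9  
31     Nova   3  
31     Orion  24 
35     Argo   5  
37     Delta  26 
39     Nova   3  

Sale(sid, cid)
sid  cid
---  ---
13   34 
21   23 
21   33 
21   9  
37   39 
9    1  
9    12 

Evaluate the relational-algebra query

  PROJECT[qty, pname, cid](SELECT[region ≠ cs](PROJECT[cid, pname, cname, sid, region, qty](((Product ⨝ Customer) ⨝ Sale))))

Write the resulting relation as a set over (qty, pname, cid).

Product ⋈ Customer (natural join on qty, pname): {(26, Delta, eng, Dee, 11, 23), (26, Delta, eng, Dee, 11, 37), (26, Delta, fin, Ola, 14, 23), (26, Delta, fin, Ola, 14, 37), (26, Delta, hr, Mo, 6, 23), (26, Delta, hr, Mo, 6, 37), (3, Nova, cs, Pat, 9, 26), (3, Nova, cs, Pat, 9, 31), (3, Nova, cs, Pat, 9, 39), (3, Nova, p3, Rae, 21, 26), (3, Nova, p3, Rae, 21, 31), (3, Nova, p3, Rae, 21, 39)}
(Product ⨝ Customer) ⋈ Sale (natural join on sid): {(3, Nova, cs, Pat, 9, 26, 1), (3, Nova, cs, Pat, 9, 26, 12), (3, Nova, cs, Pat, 9, 31, 1), (3, Nova, cs, Pat, 9, 31, 12), (3, Nova, cs, Pat, 9, 39, 1), (3, Nova, cs, Pat, 9, 39, 12), (3, Nova, p3, Rae, 21, 26, 23), (3, Nova, p3, Rae, 21, 26, 33), (3, Nova, p3, Rae, 21, 26, 9), (3, Nova, p3, Rae, 21, 31, 23), (3, Nova, p3, Rae, 21, 31, 33), (3, Nova, p3, Rae, 21, 31, 9), (3, Nova, p3, Rae, 21, 39, 23), (3, Nova, p3, Rae, 21, 39, 33), (3, Nova, p3, Rae, 21, 39, 9)}
π[cid, pname, cname, sid, region, qty]: project onto (cid, pname, cname, sid, region, qty) (10 duplicate(s) eliminated) → {(1, Nova, Pat, 9, cs, 3), (12, Nova, Pat, 9, cs, 3), (23, Nova, Rae, 21, p3, 3), (33, Nova, Rae, 21, p3, 3), (9, Nova, Rae, 21, p3, 3)}
Apply σ_{region ≠ cs}; surviving tuples: {(23, Nova, Rae, 21, p3, 3), (33, Nova, Rae, 21, p3, 3), (9, Nova, Rae, 21, p3, 3)}
π[qty, pname, cid]: project onto (qty, pname, cid) → {(3, Nova, 23), (3, Nova, 33), (3, Nova, 9)}

{(3, Nova, 23), (3, Nova, 33), (3, Nova, 9)}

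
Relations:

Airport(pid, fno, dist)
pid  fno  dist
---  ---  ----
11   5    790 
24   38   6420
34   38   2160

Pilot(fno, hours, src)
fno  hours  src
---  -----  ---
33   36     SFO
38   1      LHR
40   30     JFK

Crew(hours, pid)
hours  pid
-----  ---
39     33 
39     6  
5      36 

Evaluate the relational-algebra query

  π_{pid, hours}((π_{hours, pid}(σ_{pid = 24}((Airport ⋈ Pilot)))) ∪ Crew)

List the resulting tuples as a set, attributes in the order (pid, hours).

{(24, 1), (33, 39), (36, 5), (6, 39)}

Joining Airport and Pilot on fno yields {(24, 38, 6420, 1, LHR), (34, 38, 2160, 1, LHR)}.
Selection pid = 24: {(24, 38, 6420, 1, LHR)}
π_{hours, pid} gives {(1, 24)}.
Set union of the two operands is {(1, 24), (39, 33), (39, 6), (5, 36)}.
π_{pid, hours} gives {(24, 1), (33, 39), (36, 5), (6, 39)}.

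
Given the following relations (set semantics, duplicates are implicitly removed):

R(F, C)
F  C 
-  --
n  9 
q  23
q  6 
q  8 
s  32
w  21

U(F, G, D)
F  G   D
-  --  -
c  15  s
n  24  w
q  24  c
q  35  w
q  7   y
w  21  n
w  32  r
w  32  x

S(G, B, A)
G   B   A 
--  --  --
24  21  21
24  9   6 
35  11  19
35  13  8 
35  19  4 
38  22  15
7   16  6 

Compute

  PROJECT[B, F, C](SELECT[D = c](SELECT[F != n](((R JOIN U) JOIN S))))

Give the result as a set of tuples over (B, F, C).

{(21, q, 23), (21, q, 6), (21, q, 8), (9, q, 23), (9, q, 6), (9, q, 8)}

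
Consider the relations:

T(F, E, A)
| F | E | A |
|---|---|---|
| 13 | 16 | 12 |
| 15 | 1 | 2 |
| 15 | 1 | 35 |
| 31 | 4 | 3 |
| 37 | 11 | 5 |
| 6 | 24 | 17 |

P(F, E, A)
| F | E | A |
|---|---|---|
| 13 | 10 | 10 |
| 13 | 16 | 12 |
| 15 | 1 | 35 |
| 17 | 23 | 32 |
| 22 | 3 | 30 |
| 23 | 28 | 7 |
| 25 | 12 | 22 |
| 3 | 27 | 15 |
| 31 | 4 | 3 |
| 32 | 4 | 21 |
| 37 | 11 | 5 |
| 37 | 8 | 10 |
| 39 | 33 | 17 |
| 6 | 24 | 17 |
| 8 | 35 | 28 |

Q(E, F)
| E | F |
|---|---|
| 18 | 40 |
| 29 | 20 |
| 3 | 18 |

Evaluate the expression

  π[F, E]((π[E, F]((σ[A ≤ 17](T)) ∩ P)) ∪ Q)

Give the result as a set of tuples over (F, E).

{(13, 16), (18, 3), (20, 29), (31, 4), (37, 11), (40, 18), (6, 24)}

σ[A ≤ 17]: keep tuples satisfying A ≤ 17 → {(13, 16, 12), (15, 1, 2), (31, 4, 3), (37, 11, 5), (6, 24, 17)}
Set intersection of the two operands is {(13, 16, 12), (31, 4, 3), (37, 11, 5), (6, 24, 17)}.
π[E, F]: project onto (E, F) → {(11, 37), (16, 13), (24, 6), (4, 31)}
Set union of the two operands is {(11, 37), (16, 13), (18, 40), (24, 6), (29, 20), (3, 18), (4, 31)}.
π[F, E]: project onto (F, E) → {(13, 16), (18, 3), (20, 29), (31, 4), (37, 11), (40, 18), (6, 24)}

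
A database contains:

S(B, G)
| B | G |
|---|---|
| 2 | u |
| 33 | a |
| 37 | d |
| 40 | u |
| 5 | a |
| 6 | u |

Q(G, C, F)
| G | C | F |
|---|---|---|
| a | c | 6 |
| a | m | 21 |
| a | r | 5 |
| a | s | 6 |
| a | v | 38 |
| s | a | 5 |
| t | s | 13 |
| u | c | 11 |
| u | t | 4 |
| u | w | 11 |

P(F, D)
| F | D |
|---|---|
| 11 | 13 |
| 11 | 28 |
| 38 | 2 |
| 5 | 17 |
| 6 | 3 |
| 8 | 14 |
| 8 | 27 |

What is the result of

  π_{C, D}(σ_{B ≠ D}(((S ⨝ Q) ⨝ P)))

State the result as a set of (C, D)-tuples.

Joining S and Q on G yields {(2, u, c, 11), (2, u, t, 4), (2, u, w, 11), (33, a, c, 6), (33, a, m, 21), (33, a, r, 5), (33, a, s, 6), (33, a, v, 38), (40, u, c, 11), (40, u, t, 4), (40, u, w, 11), (5, a, c, 6), (5, a, m, 21), (5, a, r, 5), (5, a, s, 6), (5, a, v, 38), (6, u, c, 11), (6, u, t, 4), (6, u, w, 11)}.
Joining (S ⨝ Q) and P on F yields {(2, u, c, 11, 13), (2, u, c, 11, 28), (2, u, w, 11, 13), (2, u, w, 11, 28), (33, a, c, 6, 3), (33, a, r, 5, 17), (33, a, s, 6, 3), (33, a, v, 38, 2), (40, u, c, 11, 13), (40, u, c, 11, 28), (40, u, w, 11, 13), (40, u, w, 11, 28), (5, a, c, 6, 3), (5, a, r, 5, 17), (5, a, s, 6, 3), (5, a, v, 38, 2), (6, u, c, 11, 13), (6, u, c, 11, 28), (6, u, w, 11, 13), (6, u, w, 11, 28)}.
Selection B ≠ D: {(2, u, c, 11, 13), (2, u, c, 11, 28), (2, u, w, 11, 13), (2, u, w, 11, 28), (33, a, c, 6, 3), (33, a, r, 5, 17), (33, a, s, 6, 3), (33, a, v, 38, 2), (40, u, c, 11, 13), (40, u, c, 11, 28), (40, u, w, 11, 13), (40, u, w, 11, 28), (5, a, c, 6, 3), (5, a, r, 5, 17), (5, a, s, 6, 3), (5, a, v, 38, 2), (6, u, c, 11, 13), (6, u, c, 11, 28), (6, u, w, 11, 13), (6, u, w, 11, 28)}
π_{C, D} gives {(c, 13), (c, 28), (c, 3), (r, 17), (s, 3), (v, 2), (w, 13), (w, 28)} (12 duplicate(s) eliminated).

{(c, 13), (c, 28), (c, 3), (r, 17), (s, 3), (v, 2), (w, 13), (w, 28)}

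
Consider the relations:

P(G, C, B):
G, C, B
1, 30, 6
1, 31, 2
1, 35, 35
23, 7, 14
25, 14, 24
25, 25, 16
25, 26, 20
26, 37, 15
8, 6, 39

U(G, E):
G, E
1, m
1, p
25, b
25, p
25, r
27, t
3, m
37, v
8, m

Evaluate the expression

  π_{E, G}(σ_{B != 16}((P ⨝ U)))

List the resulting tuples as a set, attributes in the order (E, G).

Joining P and U on G yields {(1, 30, 6, m), (1, 30, 6, p), (1, 31, 2, m), (1, 31, 2, p), (1, 35, 35, m), (1, 35, 35, p), (25, 14, 24, b), (25, 14, 24, p), (25, 14, 24, r), (25, 25, 16, b), (25, 25, 16, p), (25, 25, 16, r), (25, 26, 20, b), (25, 26, 20, p), (25, 26, 20, r), (8, 6, 39, m)}.
Selection B != 16: {(1, 30, 6, m), (1, 30, 6, p), (1, 31, 2, m), (1, 31, 2, p), (1, 35, 35, m), (1, 35, 35, p), (25, 14, 24, b), (25, 14, 24, p), (25, 14, 24, r), (25, 26, 20, b), (25, 26, 20, p), (25, 26, 20, r), (8, 6, 39, m)}
Keep only column(s) E, G (7 duplicate(s) eliminated): {(b, 25), (m, 1), (m, 8), (p, 1), (p, 25), (r, 25)}

{(b, 25), (m, 1), (m, 8), (p, 1), (p, 25), (r, 25)}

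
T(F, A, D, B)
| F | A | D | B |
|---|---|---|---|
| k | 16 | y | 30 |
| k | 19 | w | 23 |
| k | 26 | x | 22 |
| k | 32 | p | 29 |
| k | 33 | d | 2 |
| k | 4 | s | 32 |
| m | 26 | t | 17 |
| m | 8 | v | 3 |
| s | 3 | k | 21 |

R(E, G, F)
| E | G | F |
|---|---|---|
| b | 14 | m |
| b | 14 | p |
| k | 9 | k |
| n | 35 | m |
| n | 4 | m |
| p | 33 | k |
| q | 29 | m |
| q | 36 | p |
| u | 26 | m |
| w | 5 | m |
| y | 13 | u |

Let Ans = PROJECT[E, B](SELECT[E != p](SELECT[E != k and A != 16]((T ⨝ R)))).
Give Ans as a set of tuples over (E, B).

{(b, 17), (b, 3), (n, 17), (n, 3), (q, 17), (q, 3), (u, 17), (u, 3), (w, 17), (w, 3)}

Joining T and R on F yields {(k, 16, y, 30, k, 9), (k, 16, y, 30, p, 33), (k, 19, w, 23, k, 9), (k, 19, w, 23, p, 33), (k, 26, x, 22, k, 9), (k, 26, x, 22, p, 33), (k, 32, p, 29, k, 9), (k, 32, p, 29, p, 33), (k, 33, d, 2, k, 9), (k, 33, d, 2, p, 33), (k, 4, s, 32, k, 9), (k, 4, s, 32, p, 33), (m, 26, t, 17, b, 14), (m, 26, t, 17, n, 35), (m, 26, t, 17, n, 4), (m, 26, t, 17, q, 29), (m, 26, t, 17, u, 26), (m, 26, t, 17, w, 5), (m, 8, v, 3, b, 14), (m, 8, v, 3, n, 35), (m, 8, v, 3, n, 4), (m, 8, v, 3, q, 29), (m, 8, v, 3, u, 26), (m, 8, v, 3, w, 5)}.
Selection E != k and A != 16: {(k, 19, w, 23, p, 33), (k, 26, x, 22, p, 33), (k, 32, p, 29, p, 33), (k, 33, d, 2, p, 33), (k, 4, s, 32, p, 33), (m, 26, t, 17, b, 14), (m, 26, t, 17, n, 35), (m, 26, t, 17, n, 4), (m, 26, t, 17, q, 29), (m, 26, t, 17, u, 26), (m, 26, t, 17, w, 5), (m, 8, v, 3, b, 14), (m, 8, v, 3, n, 35), (m, 8, v, 3, n, 4), (m, 8, v, 3, q, 29), (m, 8, v, 3, u, 26), (m, 8, v, 3, w, 5)}
Selection E != p: {(m, 26, t, 17, b, 14), (m, 26, t, 17, n, 35), (m, 26, t, 17, n, 4), (m, 26, t, 17, q, 29), (m, 26, t, 17, u, 26), (m, 26, t, 17, w, 5), (m, 8, v, 3, b, 14), (m, 8, v, 3, n, 35), (m, 8, v, 3, n, 4), (m, 8, v, 3, q, 29), (m, 8, v, 3, u, 26), (m, 8, v, 3, w, 5)}
π[E, B]: project onto (E, B) (2 duplicate(s) eliminated) → {(b, 17), (b, 3), (n, 17), (n, 3), (q, 17), (q, 3), (u, 17), (u, 3), (w, 17), (w, 3)}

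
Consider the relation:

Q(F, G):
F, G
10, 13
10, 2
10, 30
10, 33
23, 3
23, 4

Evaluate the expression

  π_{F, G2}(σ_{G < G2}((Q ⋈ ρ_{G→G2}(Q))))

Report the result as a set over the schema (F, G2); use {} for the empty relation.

{(10, 13), (10, 30), (10, 33), (23, 4)}

ρ[G→G2]: schema becomes (F, G2); tuples unchanged.
Natural join on F: {(10, 13, 13), (10, 13, 2), (10, 13, 30), (10, 13, 33), (10, 2, 13), (10, 2, 2), (10, 2, 30), (10, 2, 33), (10, 30, 13), (10, 30, 2), (10, 30, 30), (10, 30, 33), (10, 33, 13), (10, 33, 2), (10, 33, 30), (10, 33, 33), (23, 3, 3), (23, 3, 4), (23, 4, 3), (23, 4, 4)}
σ[G < G2]: keep tuples satisfying G < G2 → {(10, 13, 30), (10, 13, 33), (10, 2, 13), (10, 2, 30), (10, 2, 33), (10, 30, 33), (23, 3, 4)}
π[F, G2]: project onto (F, G2) (3 duplicate(s) eliminated) → {(10, 13), (10, 30), (10, 33), (23, 4)}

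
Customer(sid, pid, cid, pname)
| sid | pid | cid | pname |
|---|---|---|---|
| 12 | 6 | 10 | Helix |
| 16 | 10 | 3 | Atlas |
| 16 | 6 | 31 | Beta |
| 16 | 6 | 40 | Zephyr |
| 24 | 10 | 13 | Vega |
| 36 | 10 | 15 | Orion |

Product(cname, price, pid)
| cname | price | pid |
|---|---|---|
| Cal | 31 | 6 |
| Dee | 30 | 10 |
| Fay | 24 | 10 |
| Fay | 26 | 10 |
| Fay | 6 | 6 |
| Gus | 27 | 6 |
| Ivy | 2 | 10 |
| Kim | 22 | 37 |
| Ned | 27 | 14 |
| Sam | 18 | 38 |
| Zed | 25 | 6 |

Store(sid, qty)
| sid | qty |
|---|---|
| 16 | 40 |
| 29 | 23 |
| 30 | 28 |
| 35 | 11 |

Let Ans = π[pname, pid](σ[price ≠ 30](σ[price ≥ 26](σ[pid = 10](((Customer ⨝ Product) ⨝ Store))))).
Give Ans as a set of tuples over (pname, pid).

{(Atlas, 10)}

Customer ⋈ Product (natural join on pid): {(12, 6, 10, Helix, Cal, 31), (12, 6, 10, Helix, Fay, 6), (12, 6, 10, Helix, Gus, 27), (12, 6, 10, Helix, Zed, 25), (16, 10, 3, Atlas, Dee, 30), (16, 10, 3, Atlas, Fay, 24), (16, 10, 3, Atlas, Fay, 26), (16, 10, 3, Atlas, Ivy, 2), (16, 6, 31, Beta, Cal, 31), (16, 6, 31, Beta, Fay, 6), (16, 6, 31, Beta, Gus, 27), (16, 6, 31, Beta, Zed, 25), (16, 6, 40, Zephyr, Cal, 31), (16, 6, 40, Zephyr, Fay, 6), (16, 6, 40, Zephyr, Gus, 27), (16, 6, 40, Zephyr, Zed, 25), (24, 10, 13, Vega, Dee, 30), (24, 10, 13, Vega, Fay, 24), (24, 10, 13, Vega, Fay, 26), (24, 10, 13, Vega, Ivy, 2), (36, 10, 15, Orion, Dee, 30), (36, 10, 15, Orion, Fay, 24), (36, 10, 15, Orion, Fay, 26), (36, 10, 15, Orion, Ivy, 2)}
(Customer ⨝ Product) ⋈ Store (natural join on sid): {(16, 10, 3, Atlas, Dee, 30, 40), (16, 10, 3, Atlas, Fay, 24, 40), (16, 10, 3, Atlas, Fay, 26, 40), (16, 10, 3, Atlas, Ivy, 2, 40), (16, 6, 31, Beta, Cal, 31, 40), (16, 6, 31, Beta, Fay, 6, 40), (16, 6, 31, Beta, Gus, 27, 40), (16, 6, 31, Beta, Zed, 25, 40), (16, 6, 40, Zephyr, Cal, 31, 40), (16, 6, 40, Zephyr, Fay, 6, 40), (16, 6, 40, Zephyr, Gus, 27, 40), (16, 6, 40, Zephyr, Zed, 25, 40)}
σ[pid = 10]: keep tuples satisfying pid = 10 → {(16, 10, 3, Atlas, Dee, 30, 40), (16, 10, 3, Atlas, Fay, 24, 40), (16, 10, 3, Atlas, Fay, 26, 40), (16, 10, 3, Atlas, Ivy, 2, 40)}
σ[price ≥ 26]: keep tuples satisfying price ≥ 26 → {(16, 10, 3, Atlas, Dee, 30, 40), (16, 10, 3, Atlas, Fay, 26, 40)}
σ[price ≠ 30]: keep tuples satisfying price ≠ 30 → {(16, 10, 3, Atlas, Fay, 26, 40)}
Keep only column(s) pname, pid: {(Atlas, 10)}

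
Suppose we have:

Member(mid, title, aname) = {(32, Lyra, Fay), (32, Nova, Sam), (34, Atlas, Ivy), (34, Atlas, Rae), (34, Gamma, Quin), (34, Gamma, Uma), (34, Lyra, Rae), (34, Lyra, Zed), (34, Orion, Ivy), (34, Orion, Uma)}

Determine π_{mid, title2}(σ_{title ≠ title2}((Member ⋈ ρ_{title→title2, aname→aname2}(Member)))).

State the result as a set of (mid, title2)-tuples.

ρ[title→title2, aname→aname2]: schema becomes (mid, title2, aname2); tuples unchanged.
Member ⋈ ρ_{title→title2, aname→aname2}(Member) (natural join on mid): {(32, Lyra, Fay, Lyra, Fay), (32, Lyra, Fay, Nova, Sam), (32, Nova, Sam, Lyra, Fay), (32, Nova, Sam, Nova, Sam), (34, Atlas, Ivy, Atlas, Ivy), (34, Atlas, Ivy, Atlas, Rae), (34, Atlas, Ivy, Gamma, Quin), (34, Atlas, Ivy, Gamma, Uma), (34, Atlas, Ivy, Lyra, Rae), (34, Atlas, Ivy, Lyra, Zed), (34, Atlas, Ivy, Orion, Ivy), (34, Atlas, Ivy, Orion, Uma), (34, Atlas, Rae, Atlas, Ivy), (34, Atlas, Rae, Atlas, Rae), (34, Atlas, Rae, Gamma, Quin), (34, Atlas, Rae, Gamma, Uma), (34, Atlas, Rae, Lyra, Rae), (34, Atlas, Rae, Lyra, Zed), (34, Atlas, Rae, Orion, Ivy), (34, Atlas, Rae, Orion, Uma), (34, Gamma, Quin, Atlas, Ivy), (34, Gamma, Quin, Atlas, Rae), (34, Gamma, Quin, Gamma, Quin), (34, Gamma, Quin, Gamma, Uma), (34, Gamma, Quin, Lyra, Rae), (34, Gamma, Quin, Lyra, Zed), (34, Gamma, Quin, Orion, Ivy), (34, Gamma, Quin, Orion, Uma), (34, Gamma, Uma, Atlas, Ivy), (34, Gamma, Uma, Atlas, Rae), (34, Gamma, Uma, Gamma, Quin), (34, Gamma, Uma, Gamma, Uma), (34, Gamma, Uma, Lyra, Rae), (34, Gamma, Uma, Lyra, Zed), (34, Gamma, Uma, Orion, Ivy), (34, Gamma, Uma, Orion, Uma), (34, Lyra, Rae, Atlas, Ivy), (34, Lyra, Rae, Atlas, Rae), (34, Lyra, Rae, Gamma, Quin), (34, Lyra, Rae, Gamma, Uma), (34, Lyra, Rae, Lyra, Rae), (34, Lyra, Rae, Lyra, Zed), (34, Lyra, Rae, Orion, Ivy), (34, Lyra, Rae, Orion, Uma), (34, Lyra, Zed, Atlas, Ivy), (34, Lyra, Zed, Atlas, Rae), (34, Lyra, Zed, Gamma, Quin), (34, Lyra, Zed, Gamma, Uma), (34, Lyra, Zed, Lyra, Rae), (34, Lyra, Zed, Lyra, Zed), (34, Lyra, Zed, Orion, Ivy), (34, Lyra, Zed, Orion, Uma), (34, Orion, Ivy, Atlas, Ivy), (34, Orion, Ivy, Atlas, Rae), (34, Orion, Ivy, Gamma, Quin), (34, Orion, Ivy, Gamma, Uma), (34, Orion, Ivy, Lyra, Rae), (34, Orion, Ivy, Lyra, Zed), (34, Orion, Ivy, Orion, Ivy), (34, Orion, Ivy, Orion, Uma), (34, Orion, Uma, Atlas, Ivy), (34, Orion, Uma, Atlas, Rae), (34, Orion, Uma, Gamma, Quin), (34, Orion, Uma, Gamma, Uma), (34, Orion, Uma, Lyra, Rae), (34, Orion, Uma, Lyra, Zed), (34, Orion, Uma, Orion, Ivy), (34, Orion, Uma, Orion, Uma)}
Selection title ≠ title2: {(32, Lyra, Fay, Nova, Sam), (32, Nova, Sam, Lyra, Fay), (34, Atlas, Ivy, Gamma, Quin), (34, Atlas, Ivy, Gamma, Uma), (34, Atlas, Ivy, Lyra, Rae), (34, Atlas, Ivy, Lyra, Zed), (34, Atlas, Ivy, Orion, Ivy), (34, Atlas, Ivy, Orion, Uma), (34, Atlas, Rae, Gamma, Quin), (34, Atlas, Rae, Gamma, Uma), (34, Atlas, Rae, Lyra, Rae), (34, Atlas, Rae, Lyra, Zed), (34, Atlas, Rae, Orion, Ivy), (34, Atlas, Rae, Orion, Uma), (34, Gamma, Quin, Atlas, Ivy), (34, Gamma, Quin, Atlas, Rae), (34, Gamma, Quin, Lyra, Rae), (34, Gamma, Quin, Lyra, Zed), (34, Gamma, Quin, Orion, Ivy), (34, Gamma, Quin, Orion, Uma), (34, Gamma, Uma, Atlas, Ivy), (34, Gamma, Uma, Atlas, Rae), (34, Gamma, Uma, Lyra, Rae), (34, Gamma, Uma, Lyra, Zed), (34, Gamma, Uma, Orion, Ivy), (34, Gamma, Uma, Orion, Uma), (34, Lyra, Rae, Atlas, Ivy), (34, Lyra, Rae, Atlas, Rae), (34, Lyra, Rae, Gamma, Quin), (34, Lyra, Rae, Gamma, Uma), (34, Lyra, Rae, Orion, Ivy), (34, Lyra, Rae, Orion, Uma), (34, Lyra, Zed, Atlas, Ivy), (34, Lyra, Zed, Atlas, Rae), (34, Lyra, Zed, Gamma, Quin), (34, Lyra, Zed, Gamma, Uma), (34, Lyra, Zed, Orion, Ivy), (34, Lyra, Zed, Orion, Uma), (34, Orion, Ivy, Atlas, Ivy), (34, Orion, Ivy, Atlas, Rae), (34, Orion, Ivy, Gamma, Quin), (34, Orion, Ivy, Gamma, Uma), (34, Orion, Ivy, Lyra, Rae), (34, Orion, Ivy, Lyra, Zed), (34, Orion, Uma, Atlas, Ivy), (34, Orion, Uma, Atlas, Rae), (34, Orion, Uma, Gamma, Quin), (34, Orion, Uma, Gamma, Uma), (34, Orion, Uma, Lyra, Rae), (34, Orion, Uma, Lyra, Zed)}
π_{mid, title2} gives {(32, Lyra), (32, Nova), (34, Atlas), (34, Gamma), (34, Lyra), (34, Orion)} (44 duplicate(s) eliminated).

{(32, Lyra), (32, Nova), (34, Atlas), (34, Gamma), (34, Lyra), (34, Orion)}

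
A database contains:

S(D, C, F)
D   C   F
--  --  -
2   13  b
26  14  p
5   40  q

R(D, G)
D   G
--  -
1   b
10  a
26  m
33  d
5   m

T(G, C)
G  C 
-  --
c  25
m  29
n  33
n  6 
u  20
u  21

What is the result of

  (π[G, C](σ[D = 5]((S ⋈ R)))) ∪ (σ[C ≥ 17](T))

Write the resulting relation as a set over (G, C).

{(c, 25), (m, 29), (m, 40), (n, 33), (u, 20), (u, 21)}

Joining S and R on D yields {(26, 14, p, m), (5, 40, q, m)}.
Filtering on D = 5 leaves {(5, 40, q, m)}.
Keep only column(s) G, C: {(m, 40)}
Filtering on C ≥ 17 leaves {(c, 25), (m, 29), (n, 33), (u, 20), (u, 21)}.
Union: {(m, 40)} with {(c, 25), (m, 29), (n, 33), (u, 20), (u, 21)} → {(c, 25), (m, 29), (m, 40), (n, 33), (u, 20), (u, 21)}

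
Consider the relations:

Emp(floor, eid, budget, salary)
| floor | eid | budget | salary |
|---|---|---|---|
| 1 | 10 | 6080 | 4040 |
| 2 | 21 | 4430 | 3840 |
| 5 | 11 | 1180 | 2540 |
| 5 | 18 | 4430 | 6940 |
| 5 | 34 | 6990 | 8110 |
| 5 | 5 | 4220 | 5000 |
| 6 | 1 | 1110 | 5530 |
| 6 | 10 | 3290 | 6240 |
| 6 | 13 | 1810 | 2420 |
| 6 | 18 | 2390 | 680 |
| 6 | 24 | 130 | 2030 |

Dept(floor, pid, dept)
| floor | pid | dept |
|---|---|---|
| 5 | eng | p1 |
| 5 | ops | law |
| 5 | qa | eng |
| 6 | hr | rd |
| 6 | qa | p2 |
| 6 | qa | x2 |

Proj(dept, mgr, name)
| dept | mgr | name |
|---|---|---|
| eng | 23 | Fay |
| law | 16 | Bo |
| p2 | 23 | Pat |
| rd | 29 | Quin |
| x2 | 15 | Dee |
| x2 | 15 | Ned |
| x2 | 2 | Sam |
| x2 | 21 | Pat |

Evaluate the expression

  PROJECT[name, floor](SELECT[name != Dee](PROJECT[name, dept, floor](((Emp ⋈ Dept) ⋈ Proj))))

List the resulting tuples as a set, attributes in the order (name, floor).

Natural join on floor: {(5, 11, 1180, 2540, eng, p1), (5, 11, 1180, 2540, ops, law), (5, 11, 1180, 2540, qa, eng), (5, 18, 4430, 6940, eng, p1), (5, 18, 4430, 6940, ops, law), (5, 18, 4430, 6940, qa, eng), (5, 34, 6990, 8110, eng, p1), (5, 34, 6990, 8110, ops, law), (5, 34, 6990, 8110, qa, eng), (5, 5, 4220, 5000, eng, p1), (5, 5, 4220, 5000, ops, law), (5, 5, 4220, 5000, qa, eng), (6, 1, 1110, 5530, hr, rd), (6, 1, 1110, 5530, qa, p2), (6, 1, 1110, 5530, qa, x2), (6, 10, 3290, 6240, hr, rd), (6, 10, 3290, 6240, qa, p2), (6, 10, 3290, 6240, qa, x2), (6, 13, 1810, 2420, hr, rd), (6, 13, 1810, 2420, qa, p2), (6, 13, 1810, 2420, qa, x2), (6, 18, 2390, 680, hr, rd), (6, 18, 2390, 680, qa, p2), (6, 18, 2390, 680, qa, x2), (6, 24, 130, 2030, hr, rd), (6, 24, 130, 2030, qa, p2), (6, 24, 130, 2030, qa, x2)}
Natural join on dept: {(5, 11, 1180, 2540, ops, law, 16, Bo), (5, 11, 1180, 2540, qa, eng, 23, Fay), (5, 18, 4430, 6940, ops, law, 16, Bo), (5, 18, 4430, 6940, qa, eng, 23, Fay), (5, 34, 6990, 8110, ops, law, 16, Bo), (5, 34, 6990, 8110, qa, eng, 23, Fay), (5, 5, 4220, 5000, ops, law, 16, Bo), (5, 5, 4220, 5000, qa, eng, 23, Fay), (6, 1, 1110, 5530, hr, rd, 29, Quin), (6, 1, 1110, 5530, qa, p2, 23, Pat), (6, 1, 1110, 5530, qa, x2, 15, Dee), (6, 1, 1110, 5530, qa, x2, 15, Ned), (6, 1, 1110, 5530, qa, x2, 2, Sam), (6, 1, 1110, 5530, qa, x2, 21, Pat), (6, 10, 3290, 6240, hr, rd, 29, Quin), (6, 10, 3290, 6240, qa, p2, 23, Pat), (6, 10, 3290, 6240, qa, x2, 15, Dee), (6, 10, 3290, 6240, qa, x2, 15, Ned), (6, 10, 3290, 6240, qa, x2, 2, Sam), (6, 10, 3290, 6240, qa, x2, 21, Pat), (6, 13, 1810, 2420, hr, rd, 29, Quin), (6, 13, 1810, 2420, qa, p2, 23, Pat), (6, 13, 1810, 2420, qa, x2, 15, Dee), (6, 13, 1810, 2420, qa, x2, 15, Ned), (6, 13, 1810, 2420, qa, x2, 2, Sam), (6, 13, 1810, 2420, qa, x2, 21, Pat), (6, 18, 2390, 680, hr, rd, 29, Quin), (6, 18, 2390, 680, qa, p2, 23, Pat), (6, 18, 2390, 680, qa, x2, 15, Dee), (6, 18, 2390, 680, qa, x2, 15, Ned), (6, 18, 2390, 680, qa, x2, 2, Sam), (6, 18, 2390, 680, qa, x2, 21, Pat), (6, 24, 130, 2030, hr, rd, 29, Quin), (6, 24, 130, 2030, qa, p2, 23, Pat), (6, 24, 130, 2030, qa, x2, 15, Dee), (6, 24, 130, 2030, qa, x2, 15, Ned), (6, 24, 130, 2030, qa, x2, 2, Sam), (6, 24, 130, 2030, qa, x2, 21, Pat)}
π_{name, dept, floor} gives {(Bo, law, 5), (Dee, x2, 6), (Fay, eng, 5), (Ned, x2, 6), (Pat, p2, 6), (Pat, x2, 6), (Quin, rd, 6), (Sam, x2, 6)} (30 duplicate(s) eliminated).
Selection name != Dee: {(Bo, law, 5), (Fay, eng, 5), (Ned, x2, 6), (Pat, p2, 6), (Pat, x2, 6), (Quin, rd, 6), (Sam, x2, 6)}
π_{name, floor} gives {(Bo, 5), (Fay, 5), (Ned, 6), (Pat, 6), (Quin, 6), (Sam, 6)} (1 duplicate(s) eliminated).

{(Bo, 5), (Fay, 5), (Ned, 6), (Pat, 6), (Quin, 6), (Sam, 6)}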